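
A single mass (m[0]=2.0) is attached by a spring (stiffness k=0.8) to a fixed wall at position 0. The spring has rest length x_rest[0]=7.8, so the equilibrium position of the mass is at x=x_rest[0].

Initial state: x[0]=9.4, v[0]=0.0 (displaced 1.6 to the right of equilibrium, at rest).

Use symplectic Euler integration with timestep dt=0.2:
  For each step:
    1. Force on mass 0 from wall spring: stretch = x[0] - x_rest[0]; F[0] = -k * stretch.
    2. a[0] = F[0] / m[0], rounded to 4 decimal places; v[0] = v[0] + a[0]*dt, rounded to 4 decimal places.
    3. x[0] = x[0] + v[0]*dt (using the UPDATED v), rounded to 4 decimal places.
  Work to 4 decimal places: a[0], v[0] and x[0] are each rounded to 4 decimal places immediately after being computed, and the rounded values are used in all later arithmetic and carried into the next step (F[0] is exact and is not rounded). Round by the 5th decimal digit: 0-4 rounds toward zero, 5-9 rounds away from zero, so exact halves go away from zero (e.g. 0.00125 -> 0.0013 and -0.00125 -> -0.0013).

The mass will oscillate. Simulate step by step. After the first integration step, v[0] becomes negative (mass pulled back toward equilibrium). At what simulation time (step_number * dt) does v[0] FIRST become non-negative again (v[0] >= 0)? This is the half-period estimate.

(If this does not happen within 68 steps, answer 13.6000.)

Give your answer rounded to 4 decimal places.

Answer: 5.0000

Derivation:
Step 0: x=[9.4000] v=[0.0000]
Step 1: x=[9.3744] v=[-0.1280]
Step 2: x=[9.3236] v=[-0.2540]
Step 3: x=[9.2484] v=[-0.3759]
Step 4: x=[9.1500] v=[-0.4918]
Step 5: x=[9.0300] v=[-0.5998]
Step 6: x=[8.8904] v=[-0.6982]
Step 7: x=[8.7333] v=[-0.7854]
Step 8: x=[8.5613] v=[-0.8601]
Step 9: x=[8.3771] v=[-0.9210]
Step 10: x=[8.1837] v=[-0.9672]
Step 11: x=[7.9841] v=[-0.9979]
Step 12: x=[7.7816] v=[-1.0126]
Step 13: x=[7.5794] v=[-1.0111]
Step 14: x=[7.3807] v=[-0.9935]
Step 15: x=[7.1887] v=[-0.9600]
Step 16: x=[7.0065] v=[-0.9111]
Step 17: x=[6.8370] v=[-0.8476]
Step 18: x=[6.6829] v=[-0.7706]
Step 19: x=[6.5467] v=[-0.6812]
Step 20: x=[6.4305] v=[-0.5809]
Step 21: x=[6.3362] v=[-0.4713]
Step 22: x=[6.2654] v=[-0.3542]
Step 23: x=[6.2191] v=[-0.2314]
Step 24: x=[6.1981] v=[-0.1049]
Step 25: x=[6.2028] v=[0.0233]
First v>=0 after going negative at step 25, time=5.0000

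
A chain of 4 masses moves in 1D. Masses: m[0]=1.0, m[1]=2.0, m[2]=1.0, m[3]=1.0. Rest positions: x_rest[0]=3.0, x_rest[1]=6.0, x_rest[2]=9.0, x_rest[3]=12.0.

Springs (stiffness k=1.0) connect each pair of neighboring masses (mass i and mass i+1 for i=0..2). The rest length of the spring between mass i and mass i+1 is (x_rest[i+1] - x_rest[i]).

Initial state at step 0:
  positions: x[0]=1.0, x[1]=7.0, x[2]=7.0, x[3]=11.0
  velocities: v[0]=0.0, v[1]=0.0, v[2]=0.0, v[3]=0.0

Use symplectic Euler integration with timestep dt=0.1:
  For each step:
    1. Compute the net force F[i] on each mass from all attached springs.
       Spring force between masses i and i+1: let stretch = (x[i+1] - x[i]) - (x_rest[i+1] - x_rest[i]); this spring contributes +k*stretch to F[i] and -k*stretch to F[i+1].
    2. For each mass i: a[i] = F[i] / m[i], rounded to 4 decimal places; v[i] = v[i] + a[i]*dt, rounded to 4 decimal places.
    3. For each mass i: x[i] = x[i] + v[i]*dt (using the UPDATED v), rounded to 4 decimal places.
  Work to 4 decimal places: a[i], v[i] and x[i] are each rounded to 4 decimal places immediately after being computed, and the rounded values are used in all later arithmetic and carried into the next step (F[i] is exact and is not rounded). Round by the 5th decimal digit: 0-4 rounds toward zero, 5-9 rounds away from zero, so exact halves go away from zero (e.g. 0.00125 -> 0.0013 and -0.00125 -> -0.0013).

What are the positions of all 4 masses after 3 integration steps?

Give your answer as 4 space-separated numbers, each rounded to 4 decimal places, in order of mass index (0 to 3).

Step 0: x=[1.0000 7.0000 7.0000 11.0000] v=[0.0000 0.0000 0.0000 0.0000]
Step 1: x=[1.0300 6.9700 7.0400 10.9900] v=[0.3000 -0.3000 0.4000 -0.1000]
Step 2: x=[1.0894 6.9107 7.1188 10.9705] v=[0.5940 -0.5935 0.7880 -0.1950]
Step 3: x=[1.1770 6.8233 7.2340 10.9425] v=[0.8761 -0.8742 1.1524 -0.2802]

Answer: 1.1770 6.8233 7.2340 10.9425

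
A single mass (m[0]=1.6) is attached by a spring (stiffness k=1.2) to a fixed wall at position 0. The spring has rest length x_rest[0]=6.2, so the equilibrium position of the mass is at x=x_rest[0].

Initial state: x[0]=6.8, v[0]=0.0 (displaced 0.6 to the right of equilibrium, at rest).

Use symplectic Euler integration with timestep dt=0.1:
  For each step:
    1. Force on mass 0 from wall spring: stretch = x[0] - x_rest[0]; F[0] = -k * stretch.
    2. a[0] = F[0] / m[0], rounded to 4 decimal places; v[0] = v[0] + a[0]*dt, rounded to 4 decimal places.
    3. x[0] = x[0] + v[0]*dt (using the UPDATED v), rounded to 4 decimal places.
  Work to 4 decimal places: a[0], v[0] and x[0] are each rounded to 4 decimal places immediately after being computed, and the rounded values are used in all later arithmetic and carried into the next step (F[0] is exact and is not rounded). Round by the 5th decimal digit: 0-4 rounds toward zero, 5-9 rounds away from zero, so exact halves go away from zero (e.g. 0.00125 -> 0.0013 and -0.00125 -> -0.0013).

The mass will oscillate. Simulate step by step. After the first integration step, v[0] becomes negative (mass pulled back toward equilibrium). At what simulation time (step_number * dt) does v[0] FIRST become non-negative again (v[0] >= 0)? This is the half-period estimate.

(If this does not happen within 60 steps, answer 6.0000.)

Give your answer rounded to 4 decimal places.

Step 0: x=[6.8000] v=[0.0000]
Step 1: x=[6.7955] v=[-0.0450]
Step 2: x=[6.7865] v=[-0.0897]
Step 3: x=[6.7731] v=[-0.1337]
Step 4: x=[6.7554] v=[-0.1767]
Step 5: x=[6.7336] v=[-0.2184]
Step 6: x=[6.7078] v=[-0.2584]
Step 7: x=[6.6782] v=[-0.2965]
Step 8: x=[6.6450] v=[-0.3324]
Step 9: x=[6.6084] v=[-0.3658]
Step 10: x=[6.5688] v=[-0.3964]
Step 11: x=[6.5264] v=[-0.4241]
Step 12: x=[6.4815] v=[-0.4486]
Step 13: x=[6.4345] v=[-0.4697]
Step 14: x=[6.3858] v=[-0.4873]
Step 15: x=[6.3357] v=[-0.5012]
Step 16: x=[6.2846] v=[-0.5114]
Step 17: x=[6.2328] v=[-0.5178]
Step 18: x=[6.1808] v=[-0.5203]
Step 19: x=[6.1289] v=[-0.5189]
Step 20: x=[6.0775] v=[-0.5136]
Step 21: x=[6.0271] v=[-0.5044]
Step 22: x=[5.9780] v=[-0.4914]
Step 23: x=[5.9305] v=[-0.4748]
Step 24: x=[5.8850] v=[-0.4546]
Step 25: x=[5.8419] v=[-0.4310]
Step 26: x=[5.8015] v=[-0.4041]
Step 27: x=[5.7641] v=[-0.3742]
Step 28: x=[5.7300] v=[-0.3415]
Step 29: x=[5.6994] v=[-0.3063]
Step 30: x=[5.6725] v=[-0.2688]
Step 31: x=[5.6496] v=[-0.2292]
Step 32: x=[5.6308] v=[-0.1879]
Step 33: x=[5.6163] v=[-0.1452]
Step 34: x=[5.6062] v=[-0.1014]
Step 35: x=[5.6005] v=[-0.0569]
Step 36: x=[5.5993] v=[-0.0119]
Step 37: x=[5.6026] v=[0.0332]
First v>=0 after going negative at step 37, time=3.7000

Answer: 3.7000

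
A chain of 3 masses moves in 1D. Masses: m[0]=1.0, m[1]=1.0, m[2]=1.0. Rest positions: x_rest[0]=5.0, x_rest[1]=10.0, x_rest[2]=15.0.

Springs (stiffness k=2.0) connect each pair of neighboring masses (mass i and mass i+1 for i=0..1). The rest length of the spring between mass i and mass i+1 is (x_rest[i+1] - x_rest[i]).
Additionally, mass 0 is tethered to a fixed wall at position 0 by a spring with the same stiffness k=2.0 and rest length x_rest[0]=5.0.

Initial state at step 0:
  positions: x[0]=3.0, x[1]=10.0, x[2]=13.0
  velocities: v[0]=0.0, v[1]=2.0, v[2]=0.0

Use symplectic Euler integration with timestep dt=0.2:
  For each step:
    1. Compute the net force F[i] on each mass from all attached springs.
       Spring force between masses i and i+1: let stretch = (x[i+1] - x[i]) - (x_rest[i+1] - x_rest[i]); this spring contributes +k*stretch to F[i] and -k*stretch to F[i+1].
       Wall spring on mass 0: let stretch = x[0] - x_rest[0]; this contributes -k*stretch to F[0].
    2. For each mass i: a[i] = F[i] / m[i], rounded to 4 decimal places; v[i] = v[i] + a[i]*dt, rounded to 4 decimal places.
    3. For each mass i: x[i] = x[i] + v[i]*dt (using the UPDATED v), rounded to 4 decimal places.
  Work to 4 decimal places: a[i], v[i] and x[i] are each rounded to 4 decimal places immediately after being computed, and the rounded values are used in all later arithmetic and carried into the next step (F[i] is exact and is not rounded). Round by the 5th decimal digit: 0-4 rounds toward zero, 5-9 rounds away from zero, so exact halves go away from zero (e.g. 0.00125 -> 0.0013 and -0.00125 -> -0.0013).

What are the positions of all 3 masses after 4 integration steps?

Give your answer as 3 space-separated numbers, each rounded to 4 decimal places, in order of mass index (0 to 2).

Answer: 5.4406 9.0335 14.3688

Derivation:
Step 0: x=[3.0000 10.0000 13.0000] v=[0.0000 2.0000 0.0000]
Step 1: x=[3.3200 10.0800 13.1600] v=[1.6000 0.4000 0.8000]
Step 2: x=[3.9152 9.8656 13.4736] v=[2.9760 -1.0720 1.5680]
Step 3: x=[4.6732 9.4638 13.8986] v=[3.7901 -2.0090 2.1248]
Step 4: x=[5.4406 9.0335 14.3688] v=[3.8371 -2.1513 2.3509]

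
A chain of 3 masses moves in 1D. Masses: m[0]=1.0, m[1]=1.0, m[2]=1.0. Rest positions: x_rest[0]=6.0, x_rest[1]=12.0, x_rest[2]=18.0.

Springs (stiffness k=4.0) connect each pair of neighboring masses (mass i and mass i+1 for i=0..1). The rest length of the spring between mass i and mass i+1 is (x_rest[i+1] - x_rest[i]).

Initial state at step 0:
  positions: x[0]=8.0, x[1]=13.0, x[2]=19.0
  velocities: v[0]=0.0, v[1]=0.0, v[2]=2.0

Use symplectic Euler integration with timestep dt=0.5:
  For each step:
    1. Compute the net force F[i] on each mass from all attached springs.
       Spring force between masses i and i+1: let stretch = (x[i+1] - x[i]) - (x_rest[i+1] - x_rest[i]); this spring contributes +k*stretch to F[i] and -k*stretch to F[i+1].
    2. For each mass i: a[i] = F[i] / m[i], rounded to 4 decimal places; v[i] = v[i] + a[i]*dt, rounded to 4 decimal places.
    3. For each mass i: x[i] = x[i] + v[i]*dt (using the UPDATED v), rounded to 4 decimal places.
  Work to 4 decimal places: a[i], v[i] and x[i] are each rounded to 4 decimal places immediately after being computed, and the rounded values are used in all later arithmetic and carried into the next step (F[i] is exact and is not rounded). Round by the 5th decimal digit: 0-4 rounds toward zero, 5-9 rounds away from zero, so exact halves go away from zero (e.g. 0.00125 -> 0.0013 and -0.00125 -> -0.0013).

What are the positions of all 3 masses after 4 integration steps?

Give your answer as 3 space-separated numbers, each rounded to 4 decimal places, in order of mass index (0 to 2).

Answer: 9.0000 15.0000 20.0000

Derivation:
Step 0: x=[8.0000 13.0000 19.0000] v=[0.0000 0.0000 2.0000]
Step 1: x=[7.0000 14.0000 20.0000] v=[-2.0000 2.0000 2.0000]
Step 2: x=[7.0000 14.0000 21.0000] v=[0.0000 0.0000 2.0000]
Step 3: x=[8.0000 14.0000 21.0000] v=[2.0000 0.0000 0.0000]
Step 4: x=[9.0000 15.0000 20.0000] v=[2.0000 2.0000 -2.0000]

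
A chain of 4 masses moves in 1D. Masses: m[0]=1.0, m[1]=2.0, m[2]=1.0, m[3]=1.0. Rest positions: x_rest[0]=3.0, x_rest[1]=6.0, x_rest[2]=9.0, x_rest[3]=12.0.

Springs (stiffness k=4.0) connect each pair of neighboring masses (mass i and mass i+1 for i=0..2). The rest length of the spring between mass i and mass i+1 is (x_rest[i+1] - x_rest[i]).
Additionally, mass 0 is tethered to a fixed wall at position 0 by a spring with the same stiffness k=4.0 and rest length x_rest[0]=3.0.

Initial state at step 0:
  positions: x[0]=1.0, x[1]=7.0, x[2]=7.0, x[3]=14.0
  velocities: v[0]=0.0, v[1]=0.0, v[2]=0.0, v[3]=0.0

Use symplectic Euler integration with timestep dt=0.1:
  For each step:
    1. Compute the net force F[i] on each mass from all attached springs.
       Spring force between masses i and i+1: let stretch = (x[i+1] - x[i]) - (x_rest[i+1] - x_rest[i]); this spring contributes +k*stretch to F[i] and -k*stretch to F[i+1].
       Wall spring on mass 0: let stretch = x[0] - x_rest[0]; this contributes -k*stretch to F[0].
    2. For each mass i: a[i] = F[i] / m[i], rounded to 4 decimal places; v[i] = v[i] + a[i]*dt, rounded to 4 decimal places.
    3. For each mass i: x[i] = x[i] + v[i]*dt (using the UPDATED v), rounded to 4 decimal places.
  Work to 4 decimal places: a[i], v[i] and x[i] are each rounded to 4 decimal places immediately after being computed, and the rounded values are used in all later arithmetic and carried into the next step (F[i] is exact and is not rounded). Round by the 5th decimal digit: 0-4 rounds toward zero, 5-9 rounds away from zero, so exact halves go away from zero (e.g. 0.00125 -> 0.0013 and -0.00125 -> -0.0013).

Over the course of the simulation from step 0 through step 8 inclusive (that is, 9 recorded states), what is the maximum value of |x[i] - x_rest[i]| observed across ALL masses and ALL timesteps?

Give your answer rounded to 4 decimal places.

Step 0: x=[1.0000 7.0000 7.0000 14.0000] v=[0.0000 0.0000 0.0000 0.0000]
Step 1: x=[1.2000 6.8800 7.2800 13.8400] v=[2.0000 -1.2000 2.8000 -1.6000]
Step 2: x=[1.5792 6.6544 7.8064 13.5376] v=[3.7920 -2.2560 5.2640 -3.0240]
Step 3: x=[2.0982 6.3503 8.5160 13.1260] v=[5.1904 -3.0406 7.0957 -4.1165]
Step 4: x=[2.7034 6.0045 9.3233 12.6500] v=[6.0520 -3.4579 8.0734 -4.7605]
Step 5: x=[3.3325 5.6591 10.1310 12.1609] v=[6.2911 -3.4544 8.0766 -4.8912]
Step 6: x=[3.9214 5.3566 10.8410 11.7106] v=[5.8887 -3.0253 7.0998 -4.5032]
Step 7: x=[4.4108 5.1351 11.3664 11.3455] v=[4.8942 -2.2155 5.2539 -3.6510]
Step 8: x=[4.7528 5.0237 11.6417 11.1012] v=[3.4196 -1.1141 2.7530 -2.4426]
Max displacement = 2.6417

Answer: 2.6417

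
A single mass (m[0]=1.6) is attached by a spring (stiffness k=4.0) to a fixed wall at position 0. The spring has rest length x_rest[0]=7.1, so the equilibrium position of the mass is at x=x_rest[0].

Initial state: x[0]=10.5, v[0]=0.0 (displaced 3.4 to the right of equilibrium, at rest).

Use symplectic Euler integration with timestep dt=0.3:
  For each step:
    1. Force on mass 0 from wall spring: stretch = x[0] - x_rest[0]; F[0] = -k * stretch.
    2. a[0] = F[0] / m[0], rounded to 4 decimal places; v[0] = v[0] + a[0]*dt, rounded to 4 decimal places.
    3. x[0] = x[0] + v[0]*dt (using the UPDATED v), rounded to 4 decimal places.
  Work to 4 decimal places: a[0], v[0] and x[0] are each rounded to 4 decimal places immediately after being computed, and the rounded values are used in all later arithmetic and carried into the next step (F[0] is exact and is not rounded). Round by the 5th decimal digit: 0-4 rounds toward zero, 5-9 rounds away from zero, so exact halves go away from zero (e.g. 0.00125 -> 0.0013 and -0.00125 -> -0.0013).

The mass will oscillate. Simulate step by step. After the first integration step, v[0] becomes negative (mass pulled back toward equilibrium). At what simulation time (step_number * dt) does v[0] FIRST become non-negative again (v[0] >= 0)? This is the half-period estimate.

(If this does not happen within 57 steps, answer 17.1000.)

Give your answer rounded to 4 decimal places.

Answer: 2.1000

Derivation:
Step 0: x=[10.5000] v=[0.0000]
Step 1: x=[9.7350] v=[-2.5500]
Step 2: x=[8.3771] v=[-4.5263]
Step 3: x=[6.7319] v=[-5.4841]
Step 4: x=[5.1695] v=[-5.2080]
Step 5: x=[4.0415] v=[-3.7601]
Step 6: x=[3.6016] v=[-1.4662]
Step 7: x=[3.9489] v=[1.1576]
First v>=0 after going negative at step 7, time=2.1000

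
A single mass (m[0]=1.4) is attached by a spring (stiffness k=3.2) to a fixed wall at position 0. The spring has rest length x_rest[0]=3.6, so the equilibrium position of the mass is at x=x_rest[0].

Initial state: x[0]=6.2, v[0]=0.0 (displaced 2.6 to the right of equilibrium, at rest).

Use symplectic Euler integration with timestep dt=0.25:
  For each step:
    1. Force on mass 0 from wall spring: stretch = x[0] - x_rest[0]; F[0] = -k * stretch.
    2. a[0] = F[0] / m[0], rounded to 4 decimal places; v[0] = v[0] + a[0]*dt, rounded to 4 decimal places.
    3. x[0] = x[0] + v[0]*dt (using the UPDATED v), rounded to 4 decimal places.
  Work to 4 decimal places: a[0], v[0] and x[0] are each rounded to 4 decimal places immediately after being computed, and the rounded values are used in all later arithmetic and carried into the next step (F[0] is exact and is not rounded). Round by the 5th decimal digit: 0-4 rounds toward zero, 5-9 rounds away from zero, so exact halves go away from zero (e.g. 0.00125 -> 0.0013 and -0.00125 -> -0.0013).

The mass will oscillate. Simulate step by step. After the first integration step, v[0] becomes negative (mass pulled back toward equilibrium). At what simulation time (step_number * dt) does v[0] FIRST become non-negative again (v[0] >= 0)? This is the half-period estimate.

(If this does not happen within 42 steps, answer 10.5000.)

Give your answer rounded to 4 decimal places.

Answer: 2.2500

Derivation:
Step 0: x=[6.2000] v=[0.0000]
Step 1: x=[5.8286] v=[-1.4857]
Step 2: x=[5.1388] v=[-2.7592]
Step 3: x=[4.2292] v=[-3.6385]
Step 4: x=[3.2297] v=[-3.9981]
Step 5: x=[2.2831] v=[-3.7865]
Step 6: x=[1.5246] v=[-3.0340]
Step 7: x=[1.0626] v=[-1.8481]
Step 8: x=[0.9631] v=[-0.3982]
Step 9: x=[1.2403] v=[1.1086]
First v>=0 after going negative at step 9, time=2.2500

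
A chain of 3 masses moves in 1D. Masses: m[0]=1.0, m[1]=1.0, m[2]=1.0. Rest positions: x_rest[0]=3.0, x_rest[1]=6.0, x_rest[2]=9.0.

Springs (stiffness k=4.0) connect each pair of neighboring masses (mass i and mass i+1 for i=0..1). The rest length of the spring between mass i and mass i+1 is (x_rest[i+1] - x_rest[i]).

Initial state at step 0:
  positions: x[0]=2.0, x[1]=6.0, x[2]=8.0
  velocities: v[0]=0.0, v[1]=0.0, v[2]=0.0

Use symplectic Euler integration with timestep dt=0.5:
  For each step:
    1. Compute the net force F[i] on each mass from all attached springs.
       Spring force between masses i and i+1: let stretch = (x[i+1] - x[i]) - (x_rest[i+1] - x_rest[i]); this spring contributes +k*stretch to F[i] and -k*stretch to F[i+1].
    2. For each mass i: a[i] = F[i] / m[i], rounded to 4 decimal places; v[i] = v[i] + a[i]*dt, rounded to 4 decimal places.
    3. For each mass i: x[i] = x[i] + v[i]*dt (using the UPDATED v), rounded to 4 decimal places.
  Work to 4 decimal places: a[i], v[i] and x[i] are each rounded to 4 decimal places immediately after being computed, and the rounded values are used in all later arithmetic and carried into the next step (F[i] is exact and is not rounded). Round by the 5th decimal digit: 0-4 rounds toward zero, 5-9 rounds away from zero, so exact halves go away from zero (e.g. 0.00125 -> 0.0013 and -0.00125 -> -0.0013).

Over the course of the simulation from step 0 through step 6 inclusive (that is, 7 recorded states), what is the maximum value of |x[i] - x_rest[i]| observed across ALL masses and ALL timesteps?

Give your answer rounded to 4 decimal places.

Answer: 2.0000

Derivation:
Step 0: x=[2.0000 6.0000 8.0000] v=[0.0000 0.0000 0.0000]
Step 1: x=[3.0000 4.0000 9.0000] v=[2.0000 -4.0000 2.0000]
Step 2: x=[2.0000 6.0000 8.0000] v=[-2.0000 4.0000 -2.0000]
Step 3: x=[2.0000 6.0000 8.0000] v=[0.0000 0.0000 0.0000]
Step 4: x=[3.0000 4.0000 9.0000] v=[2.0000 -4.0000 2.0000]
Step 5: x=[2.0000 6.0000 8.0000] v=[-2.0000 4.0000 -2.0000]
Step 6: x=[2.0000 6.0000 8.0000] v=[0.0000 0.0000 0.0000]
Max displacement = 2.0000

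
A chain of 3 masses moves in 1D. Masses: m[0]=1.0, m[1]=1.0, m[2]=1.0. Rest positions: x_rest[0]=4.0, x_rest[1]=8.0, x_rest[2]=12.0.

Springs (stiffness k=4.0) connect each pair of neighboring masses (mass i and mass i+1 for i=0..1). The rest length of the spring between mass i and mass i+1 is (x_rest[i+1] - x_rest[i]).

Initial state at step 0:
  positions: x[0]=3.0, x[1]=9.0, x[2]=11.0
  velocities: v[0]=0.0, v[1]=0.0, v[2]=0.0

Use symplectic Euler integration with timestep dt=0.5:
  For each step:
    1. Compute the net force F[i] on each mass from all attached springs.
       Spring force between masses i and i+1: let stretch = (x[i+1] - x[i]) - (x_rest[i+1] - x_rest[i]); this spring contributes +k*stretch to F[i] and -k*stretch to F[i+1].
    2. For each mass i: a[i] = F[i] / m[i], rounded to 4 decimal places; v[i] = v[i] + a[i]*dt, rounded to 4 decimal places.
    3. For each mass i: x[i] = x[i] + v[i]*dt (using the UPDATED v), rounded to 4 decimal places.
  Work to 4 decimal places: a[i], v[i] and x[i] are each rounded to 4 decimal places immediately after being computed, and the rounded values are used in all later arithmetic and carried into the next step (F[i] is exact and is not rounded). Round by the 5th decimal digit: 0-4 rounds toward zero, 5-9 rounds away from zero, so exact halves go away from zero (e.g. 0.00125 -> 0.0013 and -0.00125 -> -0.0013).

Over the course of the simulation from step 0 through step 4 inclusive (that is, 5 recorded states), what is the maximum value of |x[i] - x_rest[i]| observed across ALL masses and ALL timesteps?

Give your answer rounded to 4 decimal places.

Step 0: x=[3.0000 9.0000 11.0000] v=[0.0000 0.0000 0.0000]
Step 1: x=[5.0000 5.0000 13.0000] v=[4.0000 -8.0000 4.0000]
Step 2: x=[3.0000 9.0000 11.0000] v=[-4.0000 8.0000 -4.0000]
Step 3: x=[3.0000 9.0000 11.0000] v=[0.0000 0.0000 0.0000]
Step 4: x=[5.0000 5.0000 13.0000] v=[4.0000 -8.0000 4.0000]
Max displacement = 3.0000

Answer: 3.0000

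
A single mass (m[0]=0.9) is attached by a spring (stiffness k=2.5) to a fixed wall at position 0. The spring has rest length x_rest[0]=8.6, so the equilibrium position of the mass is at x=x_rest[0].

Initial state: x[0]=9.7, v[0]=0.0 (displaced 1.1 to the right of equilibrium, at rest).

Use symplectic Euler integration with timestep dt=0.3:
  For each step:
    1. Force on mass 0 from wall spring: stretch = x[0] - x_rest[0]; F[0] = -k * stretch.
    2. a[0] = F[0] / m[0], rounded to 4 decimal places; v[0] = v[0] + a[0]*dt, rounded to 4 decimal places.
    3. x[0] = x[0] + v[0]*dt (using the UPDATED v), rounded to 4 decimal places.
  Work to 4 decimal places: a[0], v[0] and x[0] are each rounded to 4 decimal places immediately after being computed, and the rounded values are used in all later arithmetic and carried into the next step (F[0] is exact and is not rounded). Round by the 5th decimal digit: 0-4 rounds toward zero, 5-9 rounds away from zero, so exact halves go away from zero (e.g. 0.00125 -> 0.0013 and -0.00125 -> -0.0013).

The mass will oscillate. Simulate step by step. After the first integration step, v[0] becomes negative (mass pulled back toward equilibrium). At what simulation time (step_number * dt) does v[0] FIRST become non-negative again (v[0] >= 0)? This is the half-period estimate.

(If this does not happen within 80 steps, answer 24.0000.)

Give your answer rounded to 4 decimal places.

Answer: 2.1000

Derivation:
Step 0: x=[9.7000] v=[0.0000]
Step 1: x=[9.4250] v=[-0.9167]
Step 2: x=[8.9437] v=[-1.6042]
Step 3: x=[8.3765] v=[-1.8906]
Step 4: x=[7.8652] v=[-1.7044]
Step 5: x=[7.5376] v=[-1.0921]
Step 6: x=[7.4756] v=[-0.2068]
Step 7: x=[7.6947] v=[0.7302]
First v>=0 after going negative at step 7, time=2.1000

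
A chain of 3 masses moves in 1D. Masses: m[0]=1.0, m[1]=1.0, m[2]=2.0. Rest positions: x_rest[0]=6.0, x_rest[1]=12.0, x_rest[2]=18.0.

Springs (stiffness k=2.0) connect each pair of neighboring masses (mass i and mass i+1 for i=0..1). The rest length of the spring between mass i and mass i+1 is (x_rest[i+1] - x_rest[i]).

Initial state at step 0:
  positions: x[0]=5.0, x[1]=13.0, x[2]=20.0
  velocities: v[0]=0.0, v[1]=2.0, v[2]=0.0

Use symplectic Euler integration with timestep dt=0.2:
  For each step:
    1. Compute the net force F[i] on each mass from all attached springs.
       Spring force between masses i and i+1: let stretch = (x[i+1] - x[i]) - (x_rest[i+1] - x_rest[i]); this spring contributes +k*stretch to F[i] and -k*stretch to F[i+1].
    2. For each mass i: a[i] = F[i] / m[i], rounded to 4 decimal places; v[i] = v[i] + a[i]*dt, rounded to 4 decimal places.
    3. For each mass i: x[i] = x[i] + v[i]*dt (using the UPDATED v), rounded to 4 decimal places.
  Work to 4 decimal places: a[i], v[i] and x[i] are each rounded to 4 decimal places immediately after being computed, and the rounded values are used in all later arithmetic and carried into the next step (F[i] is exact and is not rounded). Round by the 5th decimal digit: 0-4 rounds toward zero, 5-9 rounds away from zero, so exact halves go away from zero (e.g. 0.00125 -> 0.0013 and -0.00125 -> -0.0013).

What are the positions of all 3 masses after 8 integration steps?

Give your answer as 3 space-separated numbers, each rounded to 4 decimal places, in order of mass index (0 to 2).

Step 0: x=[5.0000 13.0000 20.0000] v=[0.0000 2.0000 0.0000]
Step 1: x=[5.1600 13.3200 19.9600] v=[0.8000 1.6000 -0.2000]
Step 2: x=[5.4928 13.5184 19.8944] v=[1.6640 0.9920 -0.3280]
Step 3: x=[5.9876 13.5848 19.8138] v=[2.4742 0.3322 -0.4032]
Step 4: x=[6.6102 13.5418 19.7240] v=[3.1131 -0.2151 -0.4490]
Step 5: x=[7.3073 13.4388 19.6269] v=[3.4857 -0.5149 -0.4854]
Step 6: x=[8.0150 13.3403 19.5223] v=[3.5383 -0.4923 -0.5230]
Step 7: x=[8.6687 13.3104 19.4104] v=[3.2684 -0.1496 -0.5594]
Step 8: x=[9.2137 13.3971 19.2945] v=[2.7251 0.4337 -0.5794]

Answer: 9.2137 13.3971 19.2945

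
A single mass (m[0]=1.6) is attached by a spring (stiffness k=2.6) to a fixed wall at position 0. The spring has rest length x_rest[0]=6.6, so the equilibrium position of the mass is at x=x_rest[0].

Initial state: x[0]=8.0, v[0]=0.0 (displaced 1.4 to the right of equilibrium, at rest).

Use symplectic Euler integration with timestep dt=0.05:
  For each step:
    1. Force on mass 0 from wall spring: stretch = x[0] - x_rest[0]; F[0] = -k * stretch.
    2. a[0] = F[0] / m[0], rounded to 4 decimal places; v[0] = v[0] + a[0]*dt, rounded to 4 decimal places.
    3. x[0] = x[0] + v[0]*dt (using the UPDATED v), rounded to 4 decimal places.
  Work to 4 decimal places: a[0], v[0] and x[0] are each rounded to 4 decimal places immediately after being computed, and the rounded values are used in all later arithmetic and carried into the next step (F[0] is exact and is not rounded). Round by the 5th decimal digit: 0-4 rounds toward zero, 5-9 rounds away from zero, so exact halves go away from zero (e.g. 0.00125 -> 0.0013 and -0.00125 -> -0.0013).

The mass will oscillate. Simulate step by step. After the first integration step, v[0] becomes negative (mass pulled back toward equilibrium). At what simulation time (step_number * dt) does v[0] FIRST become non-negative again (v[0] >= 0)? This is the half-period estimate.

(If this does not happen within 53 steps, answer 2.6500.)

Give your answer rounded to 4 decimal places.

Answer: 2.5000

Derivation:
Step 0: x=[8.0000] v=[0.0000]
Step 1: x=[7.9943] v=[-0.1138]
Step 2: x=[7.9829] v=[-0.2271]
Step 3: x=[7.9659] v=[-0.3395]
Step 4: x=[7.9434] v=[-0.4505]
Step 5: x=[7.9154] v=[-0.5597]
Step 6: x=[7.8821] v=[-0.6666]
Step 7: x=[7.8436] v=[-0.7708]
Step 8: x=[7.8000] v=[-0.8718]
Step 9: x=[7.7515] v=[-0.9693]
Step 10: x=[7.6984] v=[-1.0629]
Step 11: x=[7.6408] v=[-1.1521]
Step 12: x=[7.5790] v=[-1.2367]
Step 13: x=[7.5132] v=[-1.3162]
Step 14: x=[7.4437] v=[-1.3904]
Step 15: x=[7.3708] v=[-1.4590]
Step 16: x=[7.2947] v=[-1.5216]
Step 17: x=[7.2158] v=[-1.5780]
Step 18: x=[7.1344] v=[-1.6280]
Step 19: x=[7.0508] v=[-1.6714]
Step 20: x=[6.9654] v=[-1.7080]
Step 21: x=[6.8785] v=[-1.7377]
Step 22: x=[6.7905] v=[-1.7603]
Step 23: x=[6.7017] v=[-1.7758]
Step 24: x=[6.6125] v=[-1.7841]
Step 25: x=[6.5232] v=[-1.7851]
Step 26: x=[6.4343] v=[-1.7789]
Step 27: x=[6.3460] v=[-1.7654]
Step 28: x=[6.2588] v=[-1.7448]
Step 29: x=[6.1729] v=[-1.7171]
Step 30: x=[6.0888] v=[-1.6824]
Step 31: x=[6.0068] v=[-1.6409]
Step 32: x=[5.9272] v=[-1.5927]
Step 33: x=[5.8503] v=[-1.5380]
Step 34: x=[5.7764] v=[-1.4771]
Step 35: x=[5.7059] v=[-1.4102]
Step 36: x=[5.6390] v=[-1.3376]
Step 37: x=[5.5760] v=[-1.2595]
Step 38: x=[5.5172] v=[-1.1763]
Step 39: x=[5.4628] v=[-1.0883]
Step 40: x=[5.4130] v=[-0.9959]
Step 41: x=[5.3680] v=[-0.8995]
Step 42: x=[5.3280] v=[-0.7994]
Step 43: x=[5.2932] v=[-0.6961]
Step 44: x=[5.2637] v=[-0.5899]
Step 45: x=[5.2396] v=[-0.4813]
Step 46: x=[5.2211] v=[-0.3708]
Step 47: x=[5.2082] v=[-0.2588]
Step 48: x=[5.2009] v=[-0.1457]
Step 49: x=[5.1993] v=[-0.0320]
Step 50: x=[5.2034] v=[0.0818]
First v>=0 after going negative at step 50, time=2.5000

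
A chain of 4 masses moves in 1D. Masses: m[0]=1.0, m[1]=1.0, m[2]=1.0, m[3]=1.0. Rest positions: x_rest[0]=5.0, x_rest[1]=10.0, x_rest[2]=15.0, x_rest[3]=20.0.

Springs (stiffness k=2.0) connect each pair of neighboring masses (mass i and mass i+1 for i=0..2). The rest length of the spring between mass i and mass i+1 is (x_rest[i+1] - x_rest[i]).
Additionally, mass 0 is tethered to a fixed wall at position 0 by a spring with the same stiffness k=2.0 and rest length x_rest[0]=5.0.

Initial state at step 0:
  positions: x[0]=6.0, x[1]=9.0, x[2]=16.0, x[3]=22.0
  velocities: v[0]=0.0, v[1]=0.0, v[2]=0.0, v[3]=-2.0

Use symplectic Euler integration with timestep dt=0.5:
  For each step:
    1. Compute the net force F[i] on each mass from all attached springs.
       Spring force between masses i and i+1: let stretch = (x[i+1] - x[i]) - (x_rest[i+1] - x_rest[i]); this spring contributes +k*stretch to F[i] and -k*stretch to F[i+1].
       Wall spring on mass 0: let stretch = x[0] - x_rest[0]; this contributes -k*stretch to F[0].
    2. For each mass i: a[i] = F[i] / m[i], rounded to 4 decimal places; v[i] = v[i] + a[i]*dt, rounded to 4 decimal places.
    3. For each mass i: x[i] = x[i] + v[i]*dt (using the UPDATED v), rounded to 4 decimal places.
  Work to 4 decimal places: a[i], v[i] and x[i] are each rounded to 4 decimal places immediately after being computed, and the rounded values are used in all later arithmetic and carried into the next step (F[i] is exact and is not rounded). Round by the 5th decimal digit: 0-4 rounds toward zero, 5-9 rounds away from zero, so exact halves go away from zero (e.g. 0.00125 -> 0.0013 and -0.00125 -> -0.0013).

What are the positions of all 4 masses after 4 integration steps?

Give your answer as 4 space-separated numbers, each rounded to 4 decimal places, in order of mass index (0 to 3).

Answer: 6.8125 9.0000 14.3750 18.3125

Derivation:
Step 0: x=[6.0000 9.0000 16.0000 22.0000] v=[0.0000 0.0000 0.0000 -2.0000]
Step 1: x=[4.5000 11.0000 15.5000 20.5000] v=[-3.0000 4.0000 -1.0000 -3.0000]
Step 2: x=[4.0000 12.0000 15.2500 19.0000] v=[-1.0000 2.0000 -0.5000 -3.0000]
Step 3: x=[5.5000 10.6250 15.2500 18.1250] v=[3.0000 -2.7500 0.0000 -1.7500]
Step 4: x=[6.8125 9.0000 14.3750 18.3125] v=[2.6250 -3.2500 -1.7500 0.3750]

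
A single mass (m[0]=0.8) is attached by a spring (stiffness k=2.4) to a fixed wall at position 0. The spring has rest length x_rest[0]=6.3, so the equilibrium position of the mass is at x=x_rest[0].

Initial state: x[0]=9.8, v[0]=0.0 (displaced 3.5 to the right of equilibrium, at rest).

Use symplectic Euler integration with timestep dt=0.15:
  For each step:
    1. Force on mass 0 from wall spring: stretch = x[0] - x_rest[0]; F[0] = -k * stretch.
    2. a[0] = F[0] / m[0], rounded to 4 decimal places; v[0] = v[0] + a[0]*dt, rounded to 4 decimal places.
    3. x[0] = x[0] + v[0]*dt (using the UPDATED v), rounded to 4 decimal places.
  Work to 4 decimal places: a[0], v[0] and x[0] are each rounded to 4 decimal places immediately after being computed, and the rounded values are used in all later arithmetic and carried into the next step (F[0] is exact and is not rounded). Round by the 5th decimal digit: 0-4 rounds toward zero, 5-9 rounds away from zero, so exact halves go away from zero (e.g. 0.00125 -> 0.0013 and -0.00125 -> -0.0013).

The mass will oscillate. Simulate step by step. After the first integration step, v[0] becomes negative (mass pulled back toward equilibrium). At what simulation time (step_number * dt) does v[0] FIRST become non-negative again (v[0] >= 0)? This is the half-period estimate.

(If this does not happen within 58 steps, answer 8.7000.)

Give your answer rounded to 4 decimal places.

Step 0: x=[9.8000] v=[0.0000]
Step 1: x=[9.5638] v=[-1.5750]
Step 2: x=[9.1072] v=[-3.0437]
Step 3: x=[8.4612] v=[-4.3069]
Step 4: x=[7.6693] v=[-5.2794]
Step 5: x=[6.7850] v=[-5.8956]
Step 6: x=[5.8679] v=[-6.1139]
Step 7: x=[4.9800] v=[-5.9195]
Step 8: x=[4.1812] v=[-5.3255]
Step 9: x=[3.5254] v=[-4.3720]
Step 10: x=[3.0569] v=[-3.1234]
Step 11: x=[2.8073] v=[-1.6640]
Step 12: x=[2.7935] v=[-0.0923]
Step 13: x=[3.0163] v=[1.4856]
First v>=0 after going negative at step 13, time=1.9500

Answer: 1.9500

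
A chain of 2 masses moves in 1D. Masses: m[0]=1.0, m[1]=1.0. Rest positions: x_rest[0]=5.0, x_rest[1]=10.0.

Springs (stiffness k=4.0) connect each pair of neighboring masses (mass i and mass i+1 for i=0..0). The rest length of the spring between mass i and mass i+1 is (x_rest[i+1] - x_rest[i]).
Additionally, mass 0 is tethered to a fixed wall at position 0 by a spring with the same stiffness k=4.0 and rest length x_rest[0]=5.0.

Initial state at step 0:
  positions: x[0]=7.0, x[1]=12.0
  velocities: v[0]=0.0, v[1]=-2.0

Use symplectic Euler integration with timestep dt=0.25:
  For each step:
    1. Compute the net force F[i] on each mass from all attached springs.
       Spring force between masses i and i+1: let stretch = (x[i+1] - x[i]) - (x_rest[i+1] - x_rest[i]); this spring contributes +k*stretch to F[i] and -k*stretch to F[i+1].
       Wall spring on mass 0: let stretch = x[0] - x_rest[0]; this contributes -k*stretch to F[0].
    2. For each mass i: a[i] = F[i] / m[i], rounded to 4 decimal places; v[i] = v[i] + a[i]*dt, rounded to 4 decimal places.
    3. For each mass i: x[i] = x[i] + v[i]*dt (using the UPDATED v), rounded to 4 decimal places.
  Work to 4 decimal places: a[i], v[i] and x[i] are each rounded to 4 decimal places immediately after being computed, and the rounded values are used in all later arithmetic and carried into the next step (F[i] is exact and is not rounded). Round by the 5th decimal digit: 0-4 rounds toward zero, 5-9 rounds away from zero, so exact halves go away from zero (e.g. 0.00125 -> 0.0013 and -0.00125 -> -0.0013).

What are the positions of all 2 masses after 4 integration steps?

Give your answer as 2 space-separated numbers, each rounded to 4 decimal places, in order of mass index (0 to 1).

Answer: 4.0078 9.6329

Derivation:
Step 0: x=[7.0000 12.0000] v=[0.0000 -2.0000]
Step 1: x=[6.5000 11.5000] v=[-2.0000 -2.0000]
Step 2: x=[5.6250 11.0000] v=[-3.5000 -2.0000]
Step 3: x=[4.6875 10.4063] v=[-3.7500 -2.3750]
Step 4: x=[4.0078 9.6329] v=[-2.7187 -3.0938]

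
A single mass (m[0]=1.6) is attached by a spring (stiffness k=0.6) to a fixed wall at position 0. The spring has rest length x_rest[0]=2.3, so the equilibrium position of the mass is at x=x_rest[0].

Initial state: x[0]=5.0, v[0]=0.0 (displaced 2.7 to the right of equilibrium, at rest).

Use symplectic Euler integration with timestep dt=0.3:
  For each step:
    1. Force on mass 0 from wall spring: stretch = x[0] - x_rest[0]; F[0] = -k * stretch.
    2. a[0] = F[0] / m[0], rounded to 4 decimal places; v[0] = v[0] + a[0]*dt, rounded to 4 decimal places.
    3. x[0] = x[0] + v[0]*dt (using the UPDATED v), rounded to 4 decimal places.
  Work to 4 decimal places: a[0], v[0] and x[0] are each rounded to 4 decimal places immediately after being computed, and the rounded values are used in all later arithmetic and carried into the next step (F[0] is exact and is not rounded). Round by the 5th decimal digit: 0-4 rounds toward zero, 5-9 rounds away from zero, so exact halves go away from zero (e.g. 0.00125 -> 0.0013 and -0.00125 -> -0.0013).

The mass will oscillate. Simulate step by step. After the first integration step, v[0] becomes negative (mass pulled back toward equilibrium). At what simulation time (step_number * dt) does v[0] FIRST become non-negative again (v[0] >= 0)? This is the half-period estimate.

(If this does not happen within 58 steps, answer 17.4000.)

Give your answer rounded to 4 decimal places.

Answer: 5.4000

Derivation:
Step 0: x=[5.0000] v=[0.0000]
Step 1: x=[4.9089] v=[-0.3038]
Step 2: x=[4.7297] v=[-0.5973]
Step 3: x=[4.4685] v=[-0.8706]
Step 4: x=[4.1341] v=[-1.1146]
Step 5: x=[3.7378] v=[-1.3209]
Step 6: x=[3.2930] v=[-1.4827]
Step 7: x=[2.8147] v=[-1.5944]
Step 8: x=[2.3190] v=[-1.6523]
Step 9: x=[1.8227] v=[-1.6544]
Step 10: x=[1.3425] v=[-1.6007]
Step 11: x=[0.8946] v=[-1.4930]
Step 12: x=[0.4941] v=[-1.3349]
Step 13: x=[0.1546] v=[-1.1317]
Step 14: x=[-0.1125] v=[-0.8904]
Step 15: x=[-0.2982] v=[-0.6190]
Step 16: x=[-0.3962] v=[-0.3267]
Step 17: x=[-0.4032] v=[-0.0234]
Step 18: x=[-0.3190] v=[0.2807]
First v>=0 after going negative at step 18, time=5.4000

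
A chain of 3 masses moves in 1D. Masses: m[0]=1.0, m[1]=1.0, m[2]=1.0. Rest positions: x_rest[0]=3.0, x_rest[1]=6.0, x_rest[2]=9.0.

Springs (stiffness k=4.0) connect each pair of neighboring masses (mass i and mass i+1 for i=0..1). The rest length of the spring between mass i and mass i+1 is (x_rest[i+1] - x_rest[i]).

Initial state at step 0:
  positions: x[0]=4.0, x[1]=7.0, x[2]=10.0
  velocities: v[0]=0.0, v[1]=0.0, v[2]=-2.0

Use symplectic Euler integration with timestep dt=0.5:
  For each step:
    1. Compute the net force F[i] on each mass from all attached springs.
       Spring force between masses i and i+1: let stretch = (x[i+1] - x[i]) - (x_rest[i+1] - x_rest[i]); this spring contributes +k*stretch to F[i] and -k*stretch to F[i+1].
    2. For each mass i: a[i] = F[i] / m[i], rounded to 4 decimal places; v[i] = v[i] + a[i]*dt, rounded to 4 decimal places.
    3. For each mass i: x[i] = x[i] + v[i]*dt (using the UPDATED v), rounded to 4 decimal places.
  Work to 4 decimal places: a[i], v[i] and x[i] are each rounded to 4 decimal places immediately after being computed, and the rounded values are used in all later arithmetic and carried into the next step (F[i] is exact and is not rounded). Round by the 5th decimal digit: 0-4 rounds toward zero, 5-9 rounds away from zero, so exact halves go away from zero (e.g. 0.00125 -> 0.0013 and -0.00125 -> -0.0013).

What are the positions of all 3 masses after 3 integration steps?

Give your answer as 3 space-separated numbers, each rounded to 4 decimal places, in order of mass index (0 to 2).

Step 0: x=[4.0000 7.0000 10.0000] v=[0.0000 0.0000 -2.0000]
Step 1: x=[4.0000 7.0000 9.0000] v=[0.0000 0.0000 -2.0000]
Step 2: x=[4.0000 6.0000 9.0000] v=[0.0000 -2.0000 0.0000]
Step 3: x=[3.0000 6.0000 9.0000] v=[-2.0000 0.0000 0.0000]

Answer: 3.0000 6.0000 9.0000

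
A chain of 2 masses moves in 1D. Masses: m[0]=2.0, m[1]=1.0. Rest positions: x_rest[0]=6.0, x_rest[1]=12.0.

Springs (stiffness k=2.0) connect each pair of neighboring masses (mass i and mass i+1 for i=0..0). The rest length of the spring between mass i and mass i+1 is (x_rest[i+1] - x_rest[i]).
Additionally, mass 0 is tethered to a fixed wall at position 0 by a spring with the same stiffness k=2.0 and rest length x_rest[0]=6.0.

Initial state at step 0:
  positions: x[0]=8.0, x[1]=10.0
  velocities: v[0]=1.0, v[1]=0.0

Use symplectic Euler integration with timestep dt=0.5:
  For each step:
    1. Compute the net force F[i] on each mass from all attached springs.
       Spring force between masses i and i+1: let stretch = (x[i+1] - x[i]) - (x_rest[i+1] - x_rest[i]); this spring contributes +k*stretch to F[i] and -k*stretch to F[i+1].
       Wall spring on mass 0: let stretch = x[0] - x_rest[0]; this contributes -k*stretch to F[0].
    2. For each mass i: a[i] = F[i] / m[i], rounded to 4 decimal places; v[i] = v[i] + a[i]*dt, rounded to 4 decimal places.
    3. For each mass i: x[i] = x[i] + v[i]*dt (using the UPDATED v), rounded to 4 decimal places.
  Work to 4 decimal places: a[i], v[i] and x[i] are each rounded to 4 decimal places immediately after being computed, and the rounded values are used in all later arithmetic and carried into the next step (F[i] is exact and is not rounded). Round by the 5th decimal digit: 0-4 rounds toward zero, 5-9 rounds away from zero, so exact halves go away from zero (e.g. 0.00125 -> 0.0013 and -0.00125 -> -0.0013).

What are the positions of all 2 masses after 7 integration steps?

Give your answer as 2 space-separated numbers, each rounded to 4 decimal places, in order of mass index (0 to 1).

Step 0: x=[8.0000 10.0000] v=[1.0000 0.0000]
Step 1: x=[7.0000 12.0000] v=[-2.0000 4.0000]
Step 2: x=[5.5000 14.5000] v=[-3.0000 5.0000]
Step 3: x=[4.8750 15.5000] v=[-1.2500 2.0000]
Step 4: x=[5.6875 14.1875] v=[1.6250 -2.6250]
Step 5: x=[7.2032 11.6250] v=[3.0313 -5.1250]
Step 6: x=[8.0235 9.8516] v=[1.6406 -3.5468]
Step 7: x=[7.2950 10.1642] v=[-1.4571 0.6251]

Answer: 7.2950 10.1642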